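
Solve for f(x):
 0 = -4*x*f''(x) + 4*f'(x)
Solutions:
 f(x) = C1 + C2*x^2


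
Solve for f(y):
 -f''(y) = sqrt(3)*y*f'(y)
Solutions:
 f(y) = C1 + C2*erf(sqrt(2)*3^(1/4)*y/2)


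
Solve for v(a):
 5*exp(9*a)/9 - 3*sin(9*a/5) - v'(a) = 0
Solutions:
 v(a) = C1 + 5*exp(9*a)/81 + 5*cos(9*a/5)/3


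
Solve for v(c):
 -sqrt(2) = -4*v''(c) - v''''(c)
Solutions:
 v(c) = C1 + C2*c + C3*sin(2*c) + C4*cos(2*c) + sqrt(2)*c^2/8


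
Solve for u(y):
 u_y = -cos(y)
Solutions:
 u(y) = C1 - sin(y)


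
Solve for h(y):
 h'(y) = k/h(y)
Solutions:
 h(y) = -sqrt(C1 + 2*k*y)
 h(y) = sqrt(C1 + 2*k*y)


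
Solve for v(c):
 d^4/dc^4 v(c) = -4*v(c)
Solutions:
 v(c) = (C1*sin(c) + C2*cos(c))*exp(-c) + (C3*sin(c) + C4*cos(c))*exp(c)


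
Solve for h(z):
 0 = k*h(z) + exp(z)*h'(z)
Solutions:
 h(z) = C1*exp(k*exp(-z))


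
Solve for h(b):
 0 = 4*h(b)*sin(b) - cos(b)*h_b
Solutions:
 h(b) = C1/cos(b)^4


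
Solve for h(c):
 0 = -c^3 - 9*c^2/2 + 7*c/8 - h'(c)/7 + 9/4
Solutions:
 h(c) = C1 - 7*c^4/4 - 21*c^3/2 + 49*c^2/16 + 63*c/4


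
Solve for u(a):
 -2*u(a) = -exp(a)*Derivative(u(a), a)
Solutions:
 u(a) = C1*exp(-2*exp(-a))


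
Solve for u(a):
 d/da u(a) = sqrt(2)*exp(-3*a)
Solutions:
 u(a) = C1 - sqrt(2)*exp(-3*a)/3


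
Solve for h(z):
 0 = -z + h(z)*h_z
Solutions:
 h(z) = -sqrt(C1 + z^2)
 h(z) = sqrt(C1 + z^2)


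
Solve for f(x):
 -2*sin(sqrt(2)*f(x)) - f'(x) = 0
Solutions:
 f(x) = sqrt(2)*(pi - acos((-exp(2*sqrt(2)*C1) - exp(4*sqrt(2)*x))/(exp(2*sqrt(2)*C1) - exp(4*sqrt(2)*x)))/2)
 f(x) = sqrt(2)*acos((-exp(2*sqrt(2)*C1) - exp(4*sqrt(2)*x))/(exp(2*sqrt(2)*C1) - exp(4*sqrt(2)*x)))/2


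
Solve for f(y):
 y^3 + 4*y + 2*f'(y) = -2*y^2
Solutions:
 f(y) = C1 - y^4/8 - y^3/3 - y^2


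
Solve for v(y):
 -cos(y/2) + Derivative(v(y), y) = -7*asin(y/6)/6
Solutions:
 v(y) = C1 - 7*y*asin(y/6)/6 - 7*sqrt(36 - y^2)/6 + 2*sin(y/2)


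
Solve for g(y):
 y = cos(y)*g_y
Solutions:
 g(y) = C1 + Integral(y/cos(y), y)


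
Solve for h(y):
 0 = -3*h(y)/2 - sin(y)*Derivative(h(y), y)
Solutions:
 h(y) = C1*(cos(y) + 1)^(3/4)/(cos(y) - 1)^(3/4)


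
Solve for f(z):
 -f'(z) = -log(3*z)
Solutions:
 f(z) = C1 + z*log(z) - z + z*log(3)


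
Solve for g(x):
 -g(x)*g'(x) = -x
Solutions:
 g(x) = -sqrt(C1 + x^2)
 g(x) = sqrt(C1 + x^2)


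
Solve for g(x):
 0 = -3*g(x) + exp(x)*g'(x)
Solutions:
 g(x) = C1*exp(-3*exp(-x))


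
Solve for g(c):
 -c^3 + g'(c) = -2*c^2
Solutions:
 g(c) = C1 + c^4/4 - 2*c^3/3


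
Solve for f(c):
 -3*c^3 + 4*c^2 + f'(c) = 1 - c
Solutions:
 f(c) = C1 + 3*c^4/4 - 4*c^3/3 - c^2/2 + c


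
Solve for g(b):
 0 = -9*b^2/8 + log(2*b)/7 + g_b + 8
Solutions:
 g(b) = C1 + 3*b^3/8 - b*log(b)/7 - 55*b/7 - b*log(2)/7


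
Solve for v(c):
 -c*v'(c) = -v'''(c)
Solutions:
 v(c) = C1 + Integral(C2*airyai(c) + C3*airybi(c), c)


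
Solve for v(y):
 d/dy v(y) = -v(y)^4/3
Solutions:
 v(y) = (-1 - sqrt(3)*I)*(1/(C1 + y))^(1/3)/2
 v(y) = (-1 + sqrt(3)*I)*(1/(C1 + y))^(1/3)/2
 v(y) = (1/(C1 + y))^(1/3)


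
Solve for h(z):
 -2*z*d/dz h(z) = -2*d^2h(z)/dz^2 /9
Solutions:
 h(z) = C1 + C2*erfi(3*sqrt(2)*z/2)


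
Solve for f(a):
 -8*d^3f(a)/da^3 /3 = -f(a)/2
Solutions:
 f(a) = C3*exp(2^(2/3)*3^(1/3)*a/4) + (C1*sin(2^(2/3)*3^(5/6)*a/8) + C2*cos(2^(2/3)*3^(5/6)*a/8))*exp(-2^(2/3)*3^(1/3)*a/8)


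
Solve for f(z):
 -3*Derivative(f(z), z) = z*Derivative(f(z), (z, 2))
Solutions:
 f(z) = C1 + C2/z^2


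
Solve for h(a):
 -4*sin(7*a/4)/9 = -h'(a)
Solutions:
 h(a) = C1 - 16*cos(7*a/4)/63


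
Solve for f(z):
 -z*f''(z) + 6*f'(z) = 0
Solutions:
 f(z) = C1 + C2*z^7


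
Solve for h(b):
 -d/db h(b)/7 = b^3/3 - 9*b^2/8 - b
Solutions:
 h(b) = C1 - 7*b^4/12 + 21*b^3/8 + 7*b^2/2


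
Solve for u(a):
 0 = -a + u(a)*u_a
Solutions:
 u(a) = -sqrt(C1 + a^2)
 u(a) = sqrt(C1 + a^2)


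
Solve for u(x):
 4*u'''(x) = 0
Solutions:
 u(x) = C1 + C2*x + C3*x^2


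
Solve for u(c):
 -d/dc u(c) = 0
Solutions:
 u(c) = C1


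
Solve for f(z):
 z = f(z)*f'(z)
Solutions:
 f(z) = -sqrt(C1 + z^2)
 f(z) = sqrt(C1 + z^2)


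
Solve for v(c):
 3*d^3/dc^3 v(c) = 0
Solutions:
 v(c) = C1 + C2*c + C3*c^2


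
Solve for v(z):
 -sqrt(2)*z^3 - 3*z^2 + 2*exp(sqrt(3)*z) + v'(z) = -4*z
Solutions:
 v(z) = C1 + sqrt(2)*z^4/4 + z^3 - 2*z^2 - 2*sqrt(3)*exp(sqrt(3)*z)/3


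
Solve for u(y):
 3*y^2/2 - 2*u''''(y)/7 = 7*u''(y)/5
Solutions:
 u(y) = C1 + C2*y + C3*sin(7*sqrt(10)*y/10) + C4*cos(7*sqrt(10)*y/10) + 5*y^4/56 - 75*y^2/343


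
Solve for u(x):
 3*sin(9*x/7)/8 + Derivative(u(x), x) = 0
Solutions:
 u(x) = C1 + 7*cos(9*x/7)/24


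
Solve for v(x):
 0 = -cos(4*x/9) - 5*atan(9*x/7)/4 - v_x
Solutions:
 v(x) = C1 - 5*x*atan(9*x/7)/4 + 35*log(81*x^2 + 49)/72 - 9*sin(4*x/9)/4


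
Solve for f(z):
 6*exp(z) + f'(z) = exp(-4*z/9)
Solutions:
 f(z) = C1 - 6*exp(z) - 9*exp(-4*z/9)/4


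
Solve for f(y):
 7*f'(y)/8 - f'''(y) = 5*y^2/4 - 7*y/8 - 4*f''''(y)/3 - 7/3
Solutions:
 f(y) = C1 + C2*exp(y*((sqrt(399) + 20)^(-1/3) + 2 + (sqrt(399) + 20)^(1/3))/8)*sin(sqrt(3)*y*(-(sqrt(399) + 20)^(1/3) + (sqrt(399) + 20)^(-1/3))/8) + C3*exp(y*((sqrt(399) + 20)^(-1/3) + 2 + (sqrt(399) + 20)^(1/3))/8)*cos(sqrt(3)*y*(-(sqrt(399) + 20)^(1/3) + (sqrt(399) + 20)^(-1/3))/8) + C4*exp(y*(-(sqrt(399) + 20)^(1/3) - 1/(sqrt(399) + 20)^(1/3) + 1)/4) + 10*y^3/21 - y^2/2 + 88*y/147


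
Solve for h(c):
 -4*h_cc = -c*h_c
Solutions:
 h(c) = C1 + C2*erfi(sqrt(2)*c/4)


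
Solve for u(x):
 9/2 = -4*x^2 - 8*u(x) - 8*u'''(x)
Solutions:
 u(x) = C3*exp(-x) - x^2/2 + (C1*sin(sqrt(3)*x/2) + C2*cos(sqrt(3)*x/2))*exp(x/2) - 9/16


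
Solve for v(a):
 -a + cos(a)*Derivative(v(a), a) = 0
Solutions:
 v(a) = C1 + Integral(a/cos(a), a)


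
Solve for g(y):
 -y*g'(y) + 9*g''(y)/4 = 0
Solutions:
 g(y) = C1 + C2*erfi(sqrt(2)*y/3)


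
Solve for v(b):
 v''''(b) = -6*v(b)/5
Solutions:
 v(b) = (C1*sin(10^(3/4)*3^(1/4)*b/10) + C2*cos(10^(3/4)*3^(1/4)*b/10))*exp(-10^(3/4)*3^(1/4)*b/10) + (C3*sin(10^(3/4)*3^(1/4)*b/10) + C4*cos(10^(3/4)*3^(1/4)*b/10))*exp(10^(3/4)*3^(1/4)*b/10)


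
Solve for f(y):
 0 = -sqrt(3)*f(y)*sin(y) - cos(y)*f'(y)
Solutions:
 f(y) = C1*cos(y)^(sqrt(3))


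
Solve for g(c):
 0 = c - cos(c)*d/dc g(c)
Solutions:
 g(c) = C1 + Integral(c/cos(c), c)


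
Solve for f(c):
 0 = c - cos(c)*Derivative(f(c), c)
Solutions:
 f(c) = C1 + Integral(c/cos(c), c)


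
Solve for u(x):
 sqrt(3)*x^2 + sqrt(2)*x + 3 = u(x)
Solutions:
 u(x) = sqrt(3)*x^2 + sqrt(2)*x + 3


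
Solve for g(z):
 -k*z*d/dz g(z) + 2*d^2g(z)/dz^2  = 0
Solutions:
 g(z) = Piecewise((-sqrt(pi)*C1*erf(z*sqrt(-k)/2)/sqrt(-k) - C2, (k > 0) | (k < 0)), (-C1*z - C2, True))


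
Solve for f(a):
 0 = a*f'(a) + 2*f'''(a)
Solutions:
 f(a) = C1 + Integral(C2*airyai(-2^(2/3)*a/2) + C3*airybi(-2^(2/3)*a/2), a)


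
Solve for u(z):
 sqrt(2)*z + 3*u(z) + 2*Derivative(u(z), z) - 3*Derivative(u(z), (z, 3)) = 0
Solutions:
 u(z) = C1*exp(-2^(1/3)*z*(4/(sqrt(697) + 27)^(1/3) + 2^(1/3)*(sqrt(697) + 27)^(1/3))/12)*sin(2^(1/3)*sqrt(3)*z*(-2^(1/3)*(sqrt(697) + 27)^(1/3) + 4/(sqrt(697) + 27)^(1/3))/12) + C2*exp(-2^(1/3)*z*(4/(sqrt(697) + 27)^(1/3) + 2^(1/3)*(sqrt(697) + 27)^(1/3))/12)*cos(2^(1/3)*sqrt(3)*z*(-2^(1/3)*(sqrt(697) + 27)^(1/3) + 4/(sqrt(697) + 27)^(1/3))/12) + C3*exp(2^(1/3)*z*(4/(sqrt(697) + 27)^(1/3) + 2^(1/3)*(sqrt(697) + 27)^(1/3))/6) - sqrt(2)*z/3 + 2*sqrt(2)/9


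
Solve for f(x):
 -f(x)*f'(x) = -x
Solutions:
 f(x) = -sqrt(C1 + x^2)
 f(x) = sqrt(C1 + x^2)


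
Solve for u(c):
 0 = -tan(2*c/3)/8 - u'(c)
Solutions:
 u(c) = C1 + 3*log(cos(2*c/3))/16


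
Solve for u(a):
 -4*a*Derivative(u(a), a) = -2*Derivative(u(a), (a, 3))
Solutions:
 u(a) = C1 + Integral(C2*airyai(2^(1/3)*a) + C3*airybi(2^(1/3)*a), a)


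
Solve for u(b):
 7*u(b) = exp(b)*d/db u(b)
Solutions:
 u(b) = C1*exp(-7*exp(-b))


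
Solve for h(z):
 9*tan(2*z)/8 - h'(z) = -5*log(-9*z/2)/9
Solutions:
 h(z) = C1 + 5*z*log(-z)/9 - 5*z/9 - 5*z*log(2)/9 + 10*z*log(3)/9 - 9*log(cos(2*z))/16


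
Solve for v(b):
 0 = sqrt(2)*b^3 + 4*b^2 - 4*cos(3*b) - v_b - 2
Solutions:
 v(b) = C1 + sqrt(2)*b^4/4 + 4*b^3/3 - 2*b - 4*sin(3*b)/3


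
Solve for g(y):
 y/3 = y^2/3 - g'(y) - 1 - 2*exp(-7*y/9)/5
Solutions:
 g(y) = C1 + y^3/9 - y^2/6 - y + 18*exp(-7*y/9)/35


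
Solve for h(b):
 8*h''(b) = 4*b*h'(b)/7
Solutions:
 h(b) = C1 + C2*erfi(sqrt(7)*b/14)


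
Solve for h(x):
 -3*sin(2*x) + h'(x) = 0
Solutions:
 h(x) = C1 - 3*cos(2*x)/2


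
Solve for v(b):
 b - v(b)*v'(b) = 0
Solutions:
 v(b) = -sqrt(C1 + b^2)
 v(b) = sqrt(C1 + b^2)


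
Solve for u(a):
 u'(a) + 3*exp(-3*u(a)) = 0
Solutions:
 u(a) = log(C1 - 9*a)/3
 u(a) = log((-3^(1/3) - 3^(5/6)*I)*(C1 - 3*a)^(1/3)/2)
 u(a) = log((-3^(1/3) + 3^(5/6)*I)*(C1 - 3*a)^(1/3)/2)


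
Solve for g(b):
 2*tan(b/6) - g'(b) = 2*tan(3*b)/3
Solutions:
 g(b) = C1 - 12*log(cos(b/6)) + 2*log(cos(3*b))/9


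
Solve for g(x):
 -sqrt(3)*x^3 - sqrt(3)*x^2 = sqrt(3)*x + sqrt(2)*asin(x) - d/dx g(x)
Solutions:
 g(x) = C1 + sqrt(3)*x^4/4 + sqrt(3)*x^3/3 + sqrt(3)*x^2/2 + sqrt(2)*(x*asin(x) + sqrt(1 - x^2))


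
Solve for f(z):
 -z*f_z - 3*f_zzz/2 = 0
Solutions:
 f(z) = C1 + Integral(C2*airyai(-2^(1/3)*3^(2/3)*z/3) + C3*airybi(-2^(1/3)*3^(2/3)*z/3), z)


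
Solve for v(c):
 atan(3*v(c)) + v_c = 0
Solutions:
 Integral(1/atan(3*_y), (_y, v(c))) = C1 - c


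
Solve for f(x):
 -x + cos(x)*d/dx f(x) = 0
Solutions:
 f(x) = C1 + Integral(x/cos(x), x)


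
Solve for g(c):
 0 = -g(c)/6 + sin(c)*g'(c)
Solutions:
 g(c) = C1*(cos(c) - 1)^(1/12)/(cos(c) + 1)^(1/12)


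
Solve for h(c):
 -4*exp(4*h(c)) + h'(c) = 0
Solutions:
 h(c) = log(-(-1/(C1 + 16*c))^(1/4))
 h(c) = log(-1/(C1 + 16*c))/4
 h(c) = log(-I*(-1/(C1 + 16*c))^(1/4))
 h(c) = log(I*(-1/(C1 + 16*c))^(1/4))


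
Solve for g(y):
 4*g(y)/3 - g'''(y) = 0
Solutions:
 g(y) = C3*exp(6^(2/3)*y/3) + (C1*sin(2^(2/3)*3^(1/6)*y/2) + C2*cos(2^(2/3)*3^(1/6)*y/2))*exp(-6^(2/3)*y/6)


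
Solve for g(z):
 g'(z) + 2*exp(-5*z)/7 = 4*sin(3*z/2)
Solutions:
 g(z) = C1 - 8*cos(3*z/2)/3 + 2*exp(-5*z)/35


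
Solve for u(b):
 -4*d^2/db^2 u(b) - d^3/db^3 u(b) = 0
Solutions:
 u(b) = C1 + C2*b + C3*exp(-4*b)


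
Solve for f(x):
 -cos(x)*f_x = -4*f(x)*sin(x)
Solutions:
 f(x) = C1/cos(x)^4


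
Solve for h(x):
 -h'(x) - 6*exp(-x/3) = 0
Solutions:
 h(x) = C1 + 18*exp(-x/3)


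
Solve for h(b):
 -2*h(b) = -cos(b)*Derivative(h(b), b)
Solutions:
 h(b) = C1*(sin(b) + 1)/(sin(b) - 1)


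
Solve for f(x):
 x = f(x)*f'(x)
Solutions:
 f(x) = -sqrt(C1 + x^2)
 f(x) = sqrt(C1 + x^2)


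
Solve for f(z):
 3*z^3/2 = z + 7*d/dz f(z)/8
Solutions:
 f(z) = C1 + 3*z^4/7 - 4*z^2/7


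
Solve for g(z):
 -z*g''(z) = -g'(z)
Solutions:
 g(z) = C1 + C2*z^2


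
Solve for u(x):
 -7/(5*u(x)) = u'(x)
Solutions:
 u(x) = -sqrt(C1 - 70*x)/5
 u(x) = sqrt(C1 - 70*x)/5


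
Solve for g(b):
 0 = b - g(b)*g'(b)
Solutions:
 g(b) = -sqrt(C1 + b^2)
 g(b) = sqrt(C1 + b^2)


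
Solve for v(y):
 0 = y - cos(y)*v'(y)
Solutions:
 v(y) = C1 + Integral(y/cos(y), y)


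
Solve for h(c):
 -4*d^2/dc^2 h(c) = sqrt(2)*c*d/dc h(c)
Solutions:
 h(c) = C1 + C2*erf(2^(3/4)*c/4)


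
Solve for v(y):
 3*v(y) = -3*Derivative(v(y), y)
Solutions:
 v(y) = C1*exp(-y)


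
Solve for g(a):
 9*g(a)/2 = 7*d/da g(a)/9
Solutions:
 g(a) = C1*exp(81*a/14)


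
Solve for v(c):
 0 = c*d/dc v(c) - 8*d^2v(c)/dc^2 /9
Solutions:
 v(c) = C1 + C2*erfi(3*c/4)


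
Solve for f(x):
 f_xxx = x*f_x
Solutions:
 f(x) = C1 + Integral(C2*airyai(x) + C3*airybi(x), x)


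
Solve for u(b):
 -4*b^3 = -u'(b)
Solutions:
 u(b) = C1 + b^4


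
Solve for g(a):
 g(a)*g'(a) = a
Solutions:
 g(a) = -sqrt(C1 + a^2)
 g(a) = sqrt(C1 + a^2)


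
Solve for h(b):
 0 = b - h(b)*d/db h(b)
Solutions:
 h(b) = -sqrt(C1 + b^2)
 h(b) = sqrt(C1 + b^2)


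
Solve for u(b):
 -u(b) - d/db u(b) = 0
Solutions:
 u(b) = C1*exp(-b)


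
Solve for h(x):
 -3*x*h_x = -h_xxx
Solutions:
 h(x) = C1 + Integral(C2*airyai(3^(1/3)*x) + C3*airybi(3^(1/3)*x), x)


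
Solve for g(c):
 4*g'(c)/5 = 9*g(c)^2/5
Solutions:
 g(c) = -4/(C1 + 9*c)


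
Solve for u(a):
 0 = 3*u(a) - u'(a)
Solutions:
 u(a) = C1*exp(3*a)


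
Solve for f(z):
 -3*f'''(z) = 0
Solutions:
 f(z) = C1 + C2*z + C3*z^2


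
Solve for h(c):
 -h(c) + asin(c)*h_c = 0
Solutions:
 h(c) = C1*exp(Integral(1/asin(c), c))


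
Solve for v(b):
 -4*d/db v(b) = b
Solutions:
 v(b) = C1 - b^2/8


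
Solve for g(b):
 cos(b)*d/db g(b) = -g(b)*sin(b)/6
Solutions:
 g(b) = C1*cos(b)^(1/6)


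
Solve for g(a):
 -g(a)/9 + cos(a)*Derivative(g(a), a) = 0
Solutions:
 g(a) = C1*(sin(a) + 1)^(1/18)/(sin(a) - 1)^(1/18)


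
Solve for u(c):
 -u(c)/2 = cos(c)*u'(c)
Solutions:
 u(c) = C1*(sin(c) - 1)^(1/4)/(sin(c) + 1)^(1/4)


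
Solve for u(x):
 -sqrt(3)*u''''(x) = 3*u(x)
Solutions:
 u(x) = (C1*sin(sqrt(2)*3^(1/8)*x/2) + C2*cos(sqrt(2)*3^(1/8)*x/2))*exp(-sqrt(2)*3^(1/8)*x/2) + (C3*sin(sqrt(2)*3^(1/8)*x/2) + C4*cos(sqrt(2)*3^(1/8)*x/2))*exp(sqrt(2)*3^(1/8)*x/2)


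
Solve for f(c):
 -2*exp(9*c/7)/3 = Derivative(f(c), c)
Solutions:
 f(c) = C1 - 14*exp(9*c/7)/27


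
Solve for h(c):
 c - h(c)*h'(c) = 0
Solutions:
 h(c) = -sqrt(C1 + c^2)
 h(c) = sqrt(C1 + c^2)


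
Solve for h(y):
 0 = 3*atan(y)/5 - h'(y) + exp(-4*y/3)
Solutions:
 h(y) = C1 + 3*y*atan(y)/5 - 3*log(y^2 + 1)/10 - 3*exp(-4*y/3)/4


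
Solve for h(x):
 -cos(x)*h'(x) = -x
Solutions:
 h(x) = C1 + Integral(x/cos(x), x)


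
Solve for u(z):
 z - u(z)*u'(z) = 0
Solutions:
 u(z) = -sqrt(C1 + z^2)
 u(z) = sqrt(C1 + z^2)


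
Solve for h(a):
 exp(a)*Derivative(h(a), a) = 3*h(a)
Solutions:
 h(a) = C1*exp(-3*exp(-a))


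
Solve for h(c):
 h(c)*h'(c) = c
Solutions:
 h(c) = -sqrt(C1 + c^2)
 h(c) = sqrt(C1 + c^2)


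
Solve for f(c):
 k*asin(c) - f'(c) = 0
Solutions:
 f(c) = C1 + k*(c*asin(c) + sqrt(1 - c^2))


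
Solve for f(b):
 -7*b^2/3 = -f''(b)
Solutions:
 f(b) = C1 + C2*b + 7*b^4/36


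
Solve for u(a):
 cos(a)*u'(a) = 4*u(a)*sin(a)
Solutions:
 u(a) = C1/cos(a)^4


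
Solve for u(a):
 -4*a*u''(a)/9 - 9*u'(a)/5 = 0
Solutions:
 u(a) = C1 + C2/a^(61/20)


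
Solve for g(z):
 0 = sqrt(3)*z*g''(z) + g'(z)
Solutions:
 g(z) = C1 + C2*z^(1 - sqrt(3)/3)


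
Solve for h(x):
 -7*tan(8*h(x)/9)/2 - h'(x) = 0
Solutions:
 h(x) = -9*asin(C1*exp(-28*x/9))/8 + 9*pi/8
 h(x) = 9*asin(C1*exp(-28*x/9))/8


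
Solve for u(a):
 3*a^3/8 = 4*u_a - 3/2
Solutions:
 u(a) = C1 + 3*a^4/128 + 3*a/8


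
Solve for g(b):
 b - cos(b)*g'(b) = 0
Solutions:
 g(b) = C1 + Integral(b/cos(b), b)


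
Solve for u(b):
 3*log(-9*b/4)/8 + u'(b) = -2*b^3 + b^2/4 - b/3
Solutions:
 u(b) = C1 - b^4/2 + b^3/12 - b^2/6 - 3*b*log(-b)/8 + 3*b*(-2*log(3) + 1 + 2*log(2))/8


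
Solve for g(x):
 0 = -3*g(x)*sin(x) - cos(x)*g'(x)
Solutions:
 g(x) = C1*cos(x)^3


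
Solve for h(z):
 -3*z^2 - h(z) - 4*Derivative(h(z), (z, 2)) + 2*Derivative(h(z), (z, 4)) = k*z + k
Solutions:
 h(z) = C1*exp(-z*sqrt(1 + sqrt(6)/2)) + C2*exp(z*sqrt(1 + sqrt(6)/2)) + C3*sin(z*sqrt(-1 + sqrt(6)/2)) + C4*cos(z*sqrt(-1 + sqrt(6)/2)) - k*z - k - 3*z^2 + 24


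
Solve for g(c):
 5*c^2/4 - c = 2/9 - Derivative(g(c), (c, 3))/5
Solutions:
 g(c) = C1 + C2*c + C3*c^2 - 5*c^5/48 + 5*c^4/24 + 5*c^3/27


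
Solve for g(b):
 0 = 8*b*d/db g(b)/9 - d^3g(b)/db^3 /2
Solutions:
 g(b) = C1 + Integral(C2*airyai(2*6^(1/3)*b/3) + C3*airybi(2*6^(1/3)*b/3), b)


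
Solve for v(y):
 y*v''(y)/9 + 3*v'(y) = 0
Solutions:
 v(y) = C1 + C2/y^26


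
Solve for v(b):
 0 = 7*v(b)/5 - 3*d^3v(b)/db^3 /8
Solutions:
 v(b) = C3*exp(2*15^(2/3)*7^(1/3)*b/15) + (C1*sin(3^(1/6)*5^(2/3)*7^(1/3)*b/5) + C2*cos(3^(1/6)*5^(2/3)*7^(1/3)*b/5))*exp(-15^(2/3)*7^(1/3)*b/15)


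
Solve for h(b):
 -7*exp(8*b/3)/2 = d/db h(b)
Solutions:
 h(b) = C1 - 21*exp(8*b/3)/16


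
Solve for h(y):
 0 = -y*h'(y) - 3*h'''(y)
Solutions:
 h(y) = C1 + Integral(C2*airyai(-3^(2/3)*y/3) + C3*airybi(-3^(2/3)*y/3), y)


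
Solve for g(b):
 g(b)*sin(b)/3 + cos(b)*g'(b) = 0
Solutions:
 g(b) = C1*cos(b)^(1/3)


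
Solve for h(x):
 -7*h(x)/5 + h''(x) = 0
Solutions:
 h(x) = C1*exp(-sqrt(35)*x/5) + C2*exp(sqrt(35)*x/5)


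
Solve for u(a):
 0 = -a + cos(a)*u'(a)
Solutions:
 u(a) = C1 + Integral(a/cos(a), a)


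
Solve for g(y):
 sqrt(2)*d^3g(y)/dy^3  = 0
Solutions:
 g(y) = C1 + C2*y + C3*y^2


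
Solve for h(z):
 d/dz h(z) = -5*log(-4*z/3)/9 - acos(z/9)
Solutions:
 h(z) = C1 - 5*z*log(-z)/9 - z*acos(z/9) - 10*z*log(2)/9 + 5*z/9 + 5*z*log(3)/9 + sqrt(81 - z^2)


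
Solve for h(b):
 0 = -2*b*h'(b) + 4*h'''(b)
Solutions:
 h(b) = C1 + Integral(C2*airyai(2^(2/3)*b/2) + C3*airybi(2^(2/3)*b/2), b)


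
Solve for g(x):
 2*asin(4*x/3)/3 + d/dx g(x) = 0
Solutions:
 g(x) = C1 - 2*x*asin(4*x/3)/3 - sqrt(9 - 16*x^2)/6


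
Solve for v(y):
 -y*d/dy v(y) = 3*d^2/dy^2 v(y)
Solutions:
 v(y) = C1 + C2*erf(sqrt(6)*y/6)


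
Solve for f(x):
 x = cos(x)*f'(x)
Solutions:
 f(x) = C1 + Integral(x/cos(x), x)


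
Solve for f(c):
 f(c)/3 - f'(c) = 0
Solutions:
 f(c) = C1*exp(c/3)


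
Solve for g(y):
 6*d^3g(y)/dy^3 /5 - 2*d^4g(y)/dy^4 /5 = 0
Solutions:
 g(y) = C1 + C2*y + C3*y^2 + C4*exp(3*y)


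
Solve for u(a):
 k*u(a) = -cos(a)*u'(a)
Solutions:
 u(a) = C1*exp(k*(log(sin(a) - 1) - log(sin(a) + 1))/2)


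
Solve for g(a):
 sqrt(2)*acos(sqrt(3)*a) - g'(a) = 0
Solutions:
 g(a) = C1 + sqrt(2)*(a*acos(sqrt(3)*a) - sqrt(3)*sqrt(1 - 3*a^2)/3)


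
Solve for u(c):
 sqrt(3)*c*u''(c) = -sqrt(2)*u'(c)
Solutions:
 u(c) = C1 + C2*c^(1 - sqrt(6)/3)


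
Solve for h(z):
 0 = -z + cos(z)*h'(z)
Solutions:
 h(z) = C1 + Integral(z/cos(z), z)


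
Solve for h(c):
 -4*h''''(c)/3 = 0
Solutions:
 h(c) = C1 + C2*c + C3*c^2 + C4*c^3


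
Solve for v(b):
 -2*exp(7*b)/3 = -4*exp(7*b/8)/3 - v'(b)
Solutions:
 v(b) = C1 - 32*exp(7*b/8)/21 + 2*exp(7*b)/21


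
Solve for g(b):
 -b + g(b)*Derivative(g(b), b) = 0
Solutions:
 g(b) = -sqrt(C1 + b^2)
 g(b) = sqrt(C1 + b^2)


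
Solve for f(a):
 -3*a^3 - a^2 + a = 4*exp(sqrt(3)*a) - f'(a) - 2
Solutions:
 f(a) = C1 + 3*a^4/4 + a^3/3 - a^2/2 - 2*a + 4*sqrt(3)*exp(sqrt(3)*a)/3


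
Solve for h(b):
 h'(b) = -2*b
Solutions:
 h(b) = C1 - b^2


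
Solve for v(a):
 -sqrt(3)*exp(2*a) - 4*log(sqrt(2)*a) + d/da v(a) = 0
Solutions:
 v(a) = C1 + 4*a*log(a) + 2*a*(-2 + log(2)) + sqrt(3)*exp(2*a)/2


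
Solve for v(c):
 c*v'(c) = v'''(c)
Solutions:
 v(c) = C1 + Integral(C2*airyai(c) + C3*airybi(c), c)


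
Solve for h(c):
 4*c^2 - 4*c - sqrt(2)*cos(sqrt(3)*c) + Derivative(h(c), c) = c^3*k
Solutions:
 h(c) = C1 + c^4*k/4 - 4*c^3/3 + 2*c^2 + sqrt(6)*sin(sqrt(3)*c)/3


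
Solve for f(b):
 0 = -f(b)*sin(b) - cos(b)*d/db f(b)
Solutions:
 f(b) = C1*cos(b)


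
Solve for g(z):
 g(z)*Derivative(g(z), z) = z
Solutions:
 g(z) = -sqrt(C1 + z^2)
 g(z) = sqrt(C1 + z^2)


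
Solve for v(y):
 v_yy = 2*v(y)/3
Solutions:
 v(y) = C1*exp(-sqrt(6)*y/3) + C2*exp(sqrt(6)*y/3)


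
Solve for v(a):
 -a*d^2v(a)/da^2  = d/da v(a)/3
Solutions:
 v(a) = C1 + C2*a^(2/3)


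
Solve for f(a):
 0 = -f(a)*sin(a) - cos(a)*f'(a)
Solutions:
 f(a) = C1*cos(a)


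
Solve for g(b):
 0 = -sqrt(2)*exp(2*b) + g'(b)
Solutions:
 g(b) = C1 + sqrt(2)*exp(2*b)/2


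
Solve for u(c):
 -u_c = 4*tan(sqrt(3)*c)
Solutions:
 u(c) = C1 + 4*sqrt(3)*log(cos(sqrt(3)*c))/3


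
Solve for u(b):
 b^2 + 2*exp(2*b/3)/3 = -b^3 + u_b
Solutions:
 u(b) = C1 + b^4/4 + b^3/3 + exp(2*b/3)


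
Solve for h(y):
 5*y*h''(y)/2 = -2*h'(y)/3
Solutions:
 h(y) = C1 + C2*y^(11/15)


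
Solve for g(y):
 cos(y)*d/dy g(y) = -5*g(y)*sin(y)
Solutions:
 g(y) = C1*cos(y)^5


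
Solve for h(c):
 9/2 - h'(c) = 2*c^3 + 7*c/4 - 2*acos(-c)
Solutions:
 h(c) = C1 - c^4/2 - 7*c^2/8 + 2*c*acos(-c) + 9*c/2 + 2*sqrt(1 - c^2)


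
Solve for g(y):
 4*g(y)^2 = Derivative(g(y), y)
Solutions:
 g(y) = -1/(C1 + 4*y)


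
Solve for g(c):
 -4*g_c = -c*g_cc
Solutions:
 g(c) = C1 + C2*c^5


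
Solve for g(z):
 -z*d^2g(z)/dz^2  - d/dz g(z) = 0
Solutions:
 g(z) = C1 + C2*log(z)


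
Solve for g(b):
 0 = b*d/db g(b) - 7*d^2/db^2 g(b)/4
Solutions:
 g(b) = C1 + C2*erfi(sqrt(14)*b/7)


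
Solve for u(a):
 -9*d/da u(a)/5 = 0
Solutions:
 u(a) = C1


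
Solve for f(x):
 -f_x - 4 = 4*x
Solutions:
 f(x) = C1 - 2*x^2 - 4*x


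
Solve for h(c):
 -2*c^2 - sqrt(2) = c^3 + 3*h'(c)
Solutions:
 h(c) = C1 - c^4/12 - 2*c^3/9 - sqrt(2)*c/3


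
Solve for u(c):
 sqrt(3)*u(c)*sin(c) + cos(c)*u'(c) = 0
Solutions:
 u(c) = C1*cos(c)^(sqrt(3))


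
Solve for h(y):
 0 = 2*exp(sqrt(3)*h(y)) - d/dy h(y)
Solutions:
 h(y) = sqrt(3)*(2*log(-1/(C1 + 2*y)) - log(3))/6


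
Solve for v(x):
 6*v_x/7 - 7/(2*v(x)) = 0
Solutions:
 v(x) = -sqrt(C1 + 294*x)/6
 v(x) = sqrt(C1 + 294*x)/6


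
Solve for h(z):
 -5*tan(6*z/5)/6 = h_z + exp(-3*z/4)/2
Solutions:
 h(z) = C1 - 25*log(tan(6*z/5)^2 + 1)/72 + 2*exp(-3*z/4)/3


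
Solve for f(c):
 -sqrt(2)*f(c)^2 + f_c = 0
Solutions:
 f(c) = -1/(C1 + sqrt(2)*c)


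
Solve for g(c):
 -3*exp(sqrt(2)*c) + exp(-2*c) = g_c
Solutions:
 g(c) = C1 - 3*sqrt(2)*exp(sqrt(2)*c)/2 - exp(-2*c)/2


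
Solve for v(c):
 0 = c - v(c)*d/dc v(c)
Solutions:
 v(c) = -sqrt(C1 + c^2)
 v(c) = sqrt(C1 + c^2)


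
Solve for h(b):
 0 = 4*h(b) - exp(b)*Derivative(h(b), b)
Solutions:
 h(b) = C1*exp(-4*exp(-b))


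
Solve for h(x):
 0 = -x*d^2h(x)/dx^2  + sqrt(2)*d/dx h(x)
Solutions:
 h(x) = C1 + C2*x^(1 + sqrt(2))


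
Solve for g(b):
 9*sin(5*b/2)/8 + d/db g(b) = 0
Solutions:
 g(b) = C1 + 9*cos(5*b/2)/20


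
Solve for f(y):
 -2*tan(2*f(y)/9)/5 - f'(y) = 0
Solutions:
 f(y) = -9*asin(C1*exp(-4*y/45))/2 + 9*pi/2
 f(y) = 9*asin(C1*exp(-4*y/45))/2


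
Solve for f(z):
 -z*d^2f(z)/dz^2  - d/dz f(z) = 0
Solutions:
 f(z) = C1 + C2*log(z)


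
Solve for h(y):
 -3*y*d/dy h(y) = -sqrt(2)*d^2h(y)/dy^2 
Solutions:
 h(y) = C1 + C2*erfi(2^(1/4)*sqrt(3)*y/2)


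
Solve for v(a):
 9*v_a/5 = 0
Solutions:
 v(a) = C1


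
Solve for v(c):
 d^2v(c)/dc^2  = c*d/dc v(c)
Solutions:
 v(c) = C1 + C2*erfi(sqrt(2)*c/2)


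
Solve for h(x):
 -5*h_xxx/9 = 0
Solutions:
 h(x) = C1 + C2*x + C3*x^2


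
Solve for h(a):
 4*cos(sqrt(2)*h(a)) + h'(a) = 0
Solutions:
 h(a) = sqrt(2)*(pi - asin((exp(2*sqrt(2)*C1) + exp(8*sqrt(2)*a))/(exp(2*sqrt(2)*C1) - exp(8*sqrt(2)*a))))/2
 h(a) = sqrt(2)*asin((exp(2*sqrt(2)*C1) + exp(8*sqrt(2)*a))/(exp(2*sqrt(2)*C1) - exp(8*sqrt(2)*a)))/2


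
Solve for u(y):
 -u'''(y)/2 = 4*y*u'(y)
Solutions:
 u(y) = C1 + Integral(C2*airyai(-2*y) + C3*airybi(-2*y), y)


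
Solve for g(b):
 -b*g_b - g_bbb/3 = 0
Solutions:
 g(b) = C1 + Integral(C2*airyai(-3^(1/3)*b) + C3*airybi(-3^(1/3)*b), b)


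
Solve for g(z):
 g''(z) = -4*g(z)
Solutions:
 g(z) = C1*sin(2*z) + C2*cos(2*z)


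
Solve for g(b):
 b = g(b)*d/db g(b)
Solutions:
 g(b) = -sqrt(C1 + b^2)
 g(b) = sqrt(C1 + b^2)


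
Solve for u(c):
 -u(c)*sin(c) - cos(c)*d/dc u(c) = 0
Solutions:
 u(c) = C1*cos(c)


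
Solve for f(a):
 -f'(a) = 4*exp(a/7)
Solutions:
 f(a) = C1 - 28*exp(a/7)


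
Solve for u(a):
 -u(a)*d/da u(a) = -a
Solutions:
 u(a) = -sqrt(C1 + a^2)
 u(a) = sqrt(C1 + a^2)


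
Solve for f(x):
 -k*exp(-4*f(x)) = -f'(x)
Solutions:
 f(x) = log(-I*(C1 + 4*k*x)^(1/4))
 f(x) = log(I*(C1 + 4*k*x)^(1/4))
 f(x) = log(-(C1 + 4*k*x)^(1/4))
 f(x) = log(C1 + 4*k*x)/4


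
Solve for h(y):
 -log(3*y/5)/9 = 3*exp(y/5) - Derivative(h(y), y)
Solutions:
 h(y) = C1 + y*log(y)/9 + y*(-log(5) - 1 + log(3))/9 + 15*exp(y/5)


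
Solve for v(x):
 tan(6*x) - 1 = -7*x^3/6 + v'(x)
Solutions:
 v(x) = C1 + 7*x^4/24 - x - log(cos(6*x))/6


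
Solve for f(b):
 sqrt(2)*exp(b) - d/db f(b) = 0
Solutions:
 f(b) = C1 + sqrt(2)*exp(b)


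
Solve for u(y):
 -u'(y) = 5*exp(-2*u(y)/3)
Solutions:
 u(y) = 3*log(-sqrt(C1 - 5*y)) - 3*log(3) + 3*log(6)/2
 u(y) = 3*log(C1 - 5*y)/2 - 3*log(3) + 3*log(6)/2


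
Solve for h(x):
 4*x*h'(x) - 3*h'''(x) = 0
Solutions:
 h(x) = C1 + Integral(C2*airyai(6^(2/3)*x/3) + C3*airybi(6^(2/3)*x/3), x)


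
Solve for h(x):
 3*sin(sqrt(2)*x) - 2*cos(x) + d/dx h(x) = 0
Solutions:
 h(x) = C1 + 2*sin(x) + 3*sqrt(2)*cos(sqrt(2)*x)/2


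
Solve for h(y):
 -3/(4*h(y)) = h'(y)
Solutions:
 h(y) = -sqrt(C1 - 6*y)/2
 h(y) = sqrt(C1 - 6*y)/2


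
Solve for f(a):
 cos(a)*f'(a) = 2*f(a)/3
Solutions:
 f(a) = C1*(sin(a) + 1)^(1/3)/(sin(a) - 1)^(1/3)


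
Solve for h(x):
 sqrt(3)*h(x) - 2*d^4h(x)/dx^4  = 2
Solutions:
 h(x) = C1*exp(-2^(3/4)*3^(1/8)*x/2) + C2*exp(2^(3/4)*3^(1/8)*x/2) + C3*sin(2^(3/4)*3^(1/8)*x/2) + C4*cos(2^(3/4)*3^(1/8)*x/2) + 2*sqrt(3)/3


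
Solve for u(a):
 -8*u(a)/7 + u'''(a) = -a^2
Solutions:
 u(a) = C3*exp(2*7^(2/3)*a/7) + 7*a^2/8 + (C1*sin(sqrt(3)*7^(2/3)*a/7) + C2*cos(sqrt(3)*7^(2/3)*a/7))*exp(-7^(2/3)*a/7)


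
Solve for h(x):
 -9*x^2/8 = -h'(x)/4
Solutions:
 h(x) = C1 + 3*x^3/2


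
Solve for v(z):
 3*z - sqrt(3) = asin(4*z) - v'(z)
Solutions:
 v(z) = C1 - 3*z^2/2 + z*asin(4*z) + sqrt(3)*z + sqrt(1 - 16*z^2)/4


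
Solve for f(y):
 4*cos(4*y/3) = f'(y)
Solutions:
 f(y) = C1 + 3*sin(4*y/3)


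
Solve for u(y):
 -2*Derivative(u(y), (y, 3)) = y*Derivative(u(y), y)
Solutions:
 u(y) = C1 + Integral(C2*airyai(-2^(2/3)*y/2) + C3*airybi(-2^(2/3)*y/2), y)


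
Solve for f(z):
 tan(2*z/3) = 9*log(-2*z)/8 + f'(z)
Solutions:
 f(z) = C1 - 9*z*log(-z)/8 - 9*z*log(2)/8 + 9*z/8 - 3*log(cos(2*z/3))/2


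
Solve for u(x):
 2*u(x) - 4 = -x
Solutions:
 u(x) = 2 - x/2


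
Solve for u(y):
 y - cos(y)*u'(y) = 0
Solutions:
 u(y) = C1 + Integral(y/cos(y), y)


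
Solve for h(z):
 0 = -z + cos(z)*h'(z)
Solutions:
 h(z) = C1 + Integral(z/cos(z), z)


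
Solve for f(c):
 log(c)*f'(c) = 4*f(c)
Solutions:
 f(c) = C1*exp(4*li(c))


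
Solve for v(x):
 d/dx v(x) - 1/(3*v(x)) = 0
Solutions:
 v(x) = -sqrt(C1 + 6*x)/3
 v(x) = sqrt(C1 + 6*x)/3


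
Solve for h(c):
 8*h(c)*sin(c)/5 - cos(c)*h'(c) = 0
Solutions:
 h(c) = C1/cos(c)^(8/5)


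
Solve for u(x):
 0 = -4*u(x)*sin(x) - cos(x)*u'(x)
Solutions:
 u(x) = C1*cos(x)^4


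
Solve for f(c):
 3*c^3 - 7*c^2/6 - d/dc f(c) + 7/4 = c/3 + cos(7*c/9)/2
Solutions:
 f(c) = C1 + 3*c^4/4 - 7*c^3/18 - c^2/6 + 7*c/4 - 9*sin(7*c/9)/14


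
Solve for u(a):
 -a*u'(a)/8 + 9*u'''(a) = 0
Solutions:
 u(a) = C1 + Integral(C2*airyai(3^(1/3)*a/6) + C3*airybi(3^(1/3)*a/6), a)


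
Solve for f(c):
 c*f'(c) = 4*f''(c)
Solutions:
 f(c) = C1 + C2*erfi(sqrt(2)*c/4)


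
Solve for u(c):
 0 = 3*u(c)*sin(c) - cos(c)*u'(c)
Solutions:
 u(c) = C1/cos(c)^3


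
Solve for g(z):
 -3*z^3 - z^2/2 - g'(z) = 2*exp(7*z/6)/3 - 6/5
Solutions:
 g(z) = C1 - 3*z^4/4 - z^3/6 + 6*z/5 - 4*exp(7*z/6)/7


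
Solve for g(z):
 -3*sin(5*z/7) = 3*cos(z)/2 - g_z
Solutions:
 g(z) = C1 + 3*sin(z)/2 - 21*cos(5*z/7)/5


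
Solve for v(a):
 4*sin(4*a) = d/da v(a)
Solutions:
 v(a) = C1 - cos(4*a)


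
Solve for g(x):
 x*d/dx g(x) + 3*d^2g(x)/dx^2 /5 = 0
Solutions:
 g(x) = C1 + C2*erf(sqrt(30)*x/6)


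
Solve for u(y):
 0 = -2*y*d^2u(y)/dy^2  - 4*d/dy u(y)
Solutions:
 u(y) = C1 + C2/y


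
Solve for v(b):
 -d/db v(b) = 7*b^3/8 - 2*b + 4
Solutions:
 v(b) = C1 - 7*b^4/32 + b^2 - 4*b


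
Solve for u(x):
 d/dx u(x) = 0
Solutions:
 u(x) = C1


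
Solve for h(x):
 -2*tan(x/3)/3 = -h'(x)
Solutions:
 h(x) = C1 - 2*log(cos(x/3))


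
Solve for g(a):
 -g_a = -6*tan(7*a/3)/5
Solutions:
 g(a) = C1 - 18*log(cos(7*a/3))/35


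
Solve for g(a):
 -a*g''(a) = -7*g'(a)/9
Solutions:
 g(a) = C1 + C2*a^(16/9)


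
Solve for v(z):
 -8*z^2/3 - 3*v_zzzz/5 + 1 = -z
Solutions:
 v(z) = C1 + C2*z + C3*z^2 + C4*z^3 - z^6/81 + z^5/72 + 5*z^4/72


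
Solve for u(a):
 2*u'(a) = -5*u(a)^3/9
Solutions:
 u(a) = -3*sqrt(-1/(C1 - 5*a))
 u(a) = 3*sqrt(-1/(C1 - 5*a))


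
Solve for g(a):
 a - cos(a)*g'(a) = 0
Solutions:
 g(a) = C1 + Integral(a/cos(a), a)


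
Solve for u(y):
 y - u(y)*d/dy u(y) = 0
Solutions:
 u(y) = -sqrt(C1 + y^2)
 u(y) = sqrt(C1 + y^2)


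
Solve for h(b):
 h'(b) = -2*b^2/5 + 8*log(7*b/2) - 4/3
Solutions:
 h(b) = C1 - 2*b^3/15 + 8*b*log(b) - 28*b/3 - 8*b*log(2) + 8*b*log(7)


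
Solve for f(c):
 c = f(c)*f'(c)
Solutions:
 f(c) = -sqrt(C1 + c^2)
 f(c) = sqrt(C1 + c^2)


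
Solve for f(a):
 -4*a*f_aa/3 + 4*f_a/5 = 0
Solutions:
 f(a) = C1 + C2*a^(8/5)


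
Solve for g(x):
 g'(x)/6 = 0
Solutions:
 g(x) = C1


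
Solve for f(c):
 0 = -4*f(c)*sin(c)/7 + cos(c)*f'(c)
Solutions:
 f(c) = C1/cos(c)^(4/7)


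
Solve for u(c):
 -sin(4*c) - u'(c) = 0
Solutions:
 u(c) = C1 + cos(4*c)/4


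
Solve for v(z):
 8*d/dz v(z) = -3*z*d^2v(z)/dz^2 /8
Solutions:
 v(z) = C1 + C2/z^(61/3)


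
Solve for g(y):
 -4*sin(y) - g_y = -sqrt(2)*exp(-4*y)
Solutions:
 g(y) = C1 + 4*cos(y) - sqrt(2)*exp(-4*y)/4


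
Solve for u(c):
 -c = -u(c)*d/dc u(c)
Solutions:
 u(c) = -sqrt(C1 + c^2)
 u(c) = sqrt(C1 + c^2)


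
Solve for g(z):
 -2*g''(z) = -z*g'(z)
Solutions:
 g(z) = C1 + C2*erfi(z/2)


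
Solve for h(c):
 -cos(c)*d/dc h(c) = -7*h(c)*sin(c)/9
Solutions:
 h(c) = C1/cos(c)^(7/9)


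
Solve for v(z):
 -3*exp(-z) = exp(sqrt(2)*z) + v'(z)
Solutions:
 v(z) = C1 - sqrt(2)*exp(sqrt(2)*z)/2 + 3*exp(-z)


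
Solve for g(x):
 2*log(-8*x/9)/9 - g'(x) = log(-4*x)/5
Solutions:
 g(x) = C1 + x*log(-x)/45 + x*(-20*log(3) - 1 + 12*log(2))/45


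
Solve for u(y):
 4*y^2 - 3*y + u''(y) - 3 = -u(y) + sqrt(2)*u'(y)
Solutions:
 u(y) = -4*y^2 - 8*sqrt(2)*y + 3*y + (C1*sin(sqrt(2)*y/2) + C2*cos(sqrt(2)*y/2))*exp(sqrt(2)*y/2) - 5 + 3*sqrt(2)


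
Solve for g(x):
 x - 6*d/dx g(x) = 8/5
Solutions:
 g(x) = C1 + x^2/12 - 4*x/15


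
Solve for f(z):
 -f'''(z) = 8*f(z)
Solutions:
 f(z) = C3*exp(-2*z) + (C1*sin(sqrt(3)*z) + C2*cos(sqrt(3)*z))*exp(z)


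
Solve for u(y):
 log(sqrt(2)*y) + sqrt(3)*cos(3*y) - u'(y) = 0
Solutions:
 u(y) = C1 + y*log(y) - y + y*log(2)/2 + sqrt(3)*sin(3*y)/3


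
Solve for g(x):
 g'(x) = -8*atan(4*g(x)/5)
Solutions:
 Integral(1/atan(4*_y/5), (_y, g(x))) = C1 - 8*x


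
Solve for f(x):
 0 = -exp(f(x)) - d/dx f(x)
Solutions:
 f(x) = log(1/(C1 + x))


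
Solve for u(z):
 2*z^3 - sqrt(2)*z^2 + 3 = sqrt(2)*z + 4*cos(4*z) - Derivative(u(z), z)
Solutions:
 u(z) = C1 - z^4/2 + sqrt(2)*z^3/3 + sqrt(2)*z^2/2 - 3*z + sin(4*z)


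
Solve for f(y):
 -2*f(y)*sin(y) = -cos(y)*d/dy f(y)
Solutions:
 f(y) = C1/cos(y)^2


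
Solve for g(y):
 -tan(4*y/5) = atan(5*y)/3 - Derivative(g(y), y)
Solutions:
 g(y) = C1 + y*atan(5*y)/3 - log(25*y^2 + 1)/30 - 5*log(cos(4*y/5))/4


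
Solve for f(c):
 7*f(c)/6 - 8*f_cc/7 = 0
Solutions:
 f(c) = C1*exp(-7*sqrt(3)*c/12) + C2*exp(7*sqrt(3)*c/12)


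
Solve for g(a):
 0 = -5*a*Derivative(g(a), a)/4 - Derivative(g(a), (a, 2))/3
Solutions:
 g(a) = C1 + C2*erf(sqrt(30)*a/4)


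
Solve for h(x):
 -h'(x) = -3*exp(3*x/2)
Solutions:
 h(x) = C1 + 2*exp(3*x/2)


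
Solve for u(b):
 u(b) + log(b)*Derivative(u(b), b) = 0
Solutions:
 u(b) = C1*exp(-li(b))


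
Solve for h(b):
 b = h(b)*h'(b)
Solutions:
 h(b) = -sqrt(C1 + b^2)
 h(b) = sqrt(C1 + b^2)


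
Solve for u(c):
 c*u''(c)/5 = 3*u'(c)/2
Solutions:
 u(c) = C1 + C2*c^(17/2)


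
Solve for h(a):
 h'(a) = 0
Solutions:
 h(a) = C1


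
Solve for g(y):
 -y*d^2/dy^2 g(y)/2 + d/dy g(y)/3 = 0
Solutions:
 g(y) = C1 + C2*y^(5/3)


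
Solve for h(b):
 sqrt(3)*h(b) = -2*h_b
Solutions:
 h(b) = C1*exp(-sqrt(3)*b/2)


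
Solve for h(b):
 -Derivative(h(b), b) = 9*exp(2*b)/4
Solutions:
 h(b) = C1 - 9*exp(2*b)/8


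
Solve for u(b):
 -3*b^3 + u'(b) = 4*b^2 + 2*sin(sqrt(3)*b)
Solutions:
 u(b) = C1 + 3*b^4/4 + 4*b^3/3 - 2*sqrt(3)*cos(sqrt(3)*b)/3


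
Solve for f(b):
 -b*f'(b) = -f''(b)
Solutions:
 f(b) = C1 + C2*erfi(sqrt(2)*b/2)


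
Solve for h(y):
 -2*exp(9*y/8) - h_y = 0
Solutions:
 h(y) = C1 - 16*exp(9*y/8)/9


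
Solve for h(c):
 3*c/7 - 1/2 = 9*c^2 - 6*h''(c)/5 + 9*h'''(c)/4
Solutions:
 h(c) = C1 + C2*c + C3*exp(8*c/15) + 5*c^4/8 + 1555*c^3/336 + 70535*c^2/2688


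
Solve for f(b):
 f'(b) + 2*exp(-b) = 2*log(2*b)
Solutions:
 f(b) = C1 + 2*b*log(b) + 2*b*(-1 + log(2)) + 2*exp(-b)


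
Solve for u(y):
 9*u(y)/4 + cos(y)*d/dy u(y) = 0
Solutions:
 u(y) = C1*(sin(y) - 1)^(9/8)/(sin(y) + 1)^(9/8)


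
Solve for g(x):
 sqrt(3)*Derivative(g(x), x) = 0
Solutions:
 g(x) = C1


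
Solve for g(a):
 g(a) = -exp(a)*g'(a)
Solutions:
 g(a) = C1*exp(exp(-a))


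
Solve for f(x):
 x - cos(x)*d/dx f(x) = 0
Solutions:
 f(x) = C1 + Integral(x/cos(x), x)


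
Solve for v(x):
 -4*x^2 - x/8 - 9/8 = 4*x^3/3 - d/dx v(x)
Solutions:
 v(x) = C1 + x^4/3 + 4*x^3/3 + x^2/16 + 9*x/8


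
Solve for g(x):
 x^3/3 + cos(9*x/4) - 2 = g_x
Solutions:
 g(x) = C1 + x^4/12 - 2*x + 4*sin(9*x/4)/9


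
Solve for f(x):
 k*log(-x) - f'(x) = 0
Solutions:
 f(x) = C1 + k*x*log(-x) - k*x


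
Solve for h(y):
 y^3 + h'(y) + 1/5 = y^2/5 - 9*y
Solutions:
 h(y) = C1 - y^4/4 + y^3/15 - 9*y^2/2 - y/5


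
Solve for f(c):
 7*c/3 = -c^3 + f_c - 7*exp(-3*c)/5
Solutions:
 f(c) = C1 + c^4/4 + 7*c^2/6 - 7*exp(-3*c)/15


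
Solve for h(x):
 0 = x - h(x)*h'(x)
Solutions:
 h(x) = -sqrt(C1 + x^2)
 h(x) = sqrt(C1 + x^2)


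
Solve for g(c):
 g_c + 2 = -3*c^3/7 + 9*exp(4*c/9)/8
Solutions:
 g(c) = C1 - 3*c^4/28 - 2*c + 81*exp(4*c/9)/32


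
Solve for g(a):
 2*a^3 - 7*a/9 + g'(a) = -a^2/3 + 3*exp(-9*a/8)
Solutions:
 g(a) = C1 - a^4/2 - a^3/9 + 7*a^2/18 - 8*exp(-9*a/8)/3


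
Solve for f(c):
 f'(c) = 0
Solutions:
 f(c) = C1


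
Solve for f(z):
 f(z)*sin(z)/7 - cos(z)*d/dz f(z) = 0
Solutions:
 f(z) = C1/cos(z)^(1/7)


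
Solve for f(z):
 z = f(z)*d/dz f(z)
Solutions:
 f(z) = -sqrt(C1 + z^2)
 f(z) = sqrt(C1 + z^2)


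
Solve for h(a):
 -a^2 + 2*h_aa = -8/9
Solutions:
 h(a) = C1 + C2*a + a^4/24 - 2*a^2/9


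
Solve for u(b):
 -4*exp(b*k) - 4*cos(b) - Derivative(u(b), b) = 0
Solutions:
 u(b) = C1 - 4*sin(b) - 4*exp(b*k)/k


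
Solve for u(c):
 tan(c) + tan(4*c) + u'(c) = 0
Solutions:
 u(c) = C1 + log(cos(c)) + log(cos(4*c))/4


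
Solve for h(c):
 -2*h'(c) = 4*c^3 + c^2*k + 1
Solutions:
 h(c) = C1 - c^4/2 - c^3*k/6 - c/2


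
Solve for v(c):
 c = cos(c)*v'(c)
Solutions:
 v(c) = C1 + Integral(c/cos(c), c)


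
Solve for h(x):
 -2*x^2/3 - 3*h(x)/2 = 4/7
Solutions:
 h(x) = -4*x^2/9 - 8/21


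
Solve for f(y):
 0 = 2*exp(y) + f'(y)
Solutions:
 f(y) = C1 - 2*exp(y)


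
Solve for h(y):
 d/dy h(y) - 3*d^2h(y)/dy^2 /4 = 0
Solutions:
 h(y) = C1 + C2*exp(4*y/3)


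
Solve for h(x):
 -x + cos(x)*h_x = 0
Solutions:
 h(x) = C1 + Integral(x/cos(x), x)


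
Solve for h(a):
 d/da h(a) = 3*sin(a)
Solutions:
 h(a) = C1 - 3*cos(a)


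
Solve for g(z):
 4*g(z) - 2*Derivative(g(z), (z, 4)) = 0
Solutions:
 g(z) = C1*exp(-2^(1/4)*z) + C2*exp(2^(1/4)*z) + C3*sin(2^(1/4)*z) + C4*cos(2^(1/4)*z)


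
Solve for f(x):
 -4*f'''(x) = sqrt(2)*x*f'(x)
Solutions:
 f(x) = C1 + Integral(C2*airyai(-sqrt(2)*x/2) + C3*airybi(-sqrt(2)*x/2), x)


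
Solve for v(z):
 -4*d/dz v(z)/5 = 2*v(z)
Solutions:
 v(z) = C1*exp(-5*z/2)


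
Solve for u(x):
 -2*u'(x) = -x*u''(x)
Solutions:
 u(x) = C1 + C2*x^3


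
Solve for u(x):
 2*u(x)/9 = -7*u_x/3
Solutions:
 u(x) = C1*exp(-2*x/21)


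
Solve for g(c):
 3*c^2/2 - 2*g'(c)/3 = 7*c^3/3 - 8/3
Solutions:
 g(c) = C1 - 7*c^4/8 + 3*c^3/4 + 4*c


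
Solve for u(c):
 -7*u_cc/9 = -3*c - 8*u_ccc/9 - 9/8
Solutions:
 u(c) = C1 + C2*c + C3*exp(7*c/8) + 9*c^3/14 + 2295*c^2/784


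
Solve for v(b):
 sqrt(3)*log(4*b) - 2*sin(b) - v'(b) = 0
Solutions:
 v(b) = C1 + sqrt(3)*b*(log(b) - 1) + 2*sqrt(3)*b*log(2) + 2*cos(b)


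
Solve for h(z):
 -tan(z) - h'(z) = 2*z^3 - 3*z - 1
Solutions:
 h(z) = C1 - z^4/2 + 3*z^2/2 + z + log(cos(z))


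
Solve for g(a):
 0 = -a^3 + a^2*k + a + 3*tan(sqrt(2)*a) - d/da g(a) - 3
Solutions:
 g(a) = C1 - a^4/4 + a^3*k/3 + a^2/2 - 3*a - 3*sqrt(2)*log(cos(sqrt(2)*a))/2


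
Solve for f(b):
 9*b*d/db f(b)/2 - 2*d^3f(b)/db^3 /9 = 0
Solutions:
 f(b) = C1 + Integral(C2*airyai(3*6^(1/3)*b/2) + C3*airybi(3*6^(1/3)*b/2), b)


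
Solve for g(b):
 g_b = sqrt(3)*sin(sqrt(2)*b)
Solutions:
 g(b) = C1 - sqrt(6)*cos(sqrt(2)*b)/2


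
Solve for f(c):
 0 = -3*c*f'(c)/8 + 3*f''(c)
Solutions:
 f(c) = C1 + C2*erfi(c/4)


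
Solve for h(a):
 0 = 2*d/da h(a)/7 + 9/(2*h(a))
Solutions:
 h(a) = -sqrt(C1 - 126*a)/2
 h(a) = sqrt(C1 - 126*a)/2


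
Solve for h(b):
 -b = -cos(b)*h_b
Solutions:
 h(b) = C1 + Integral(b/cos(b), b)


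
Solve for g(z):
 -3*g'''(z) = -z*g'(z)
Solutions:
 g(z) = C1 + Integral(C2*airyai(3^(2/3)*z/3) + C3*airybi(3^(2/3)*z/3), z)


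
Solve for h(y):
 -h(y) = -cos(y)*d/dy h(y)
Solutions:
 h(y) = C1*sqrt(sin(y) + 1)/sqrt(sin(y) - 1)


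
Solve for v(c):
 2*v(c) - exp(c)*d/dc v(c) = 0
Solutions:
 v(c) = C1*exp(-2*exp(-c))


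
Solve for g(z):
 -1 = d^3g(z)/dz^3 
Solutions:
 g(z) = C1 + C2*z + C3*z^2 - z^3/6


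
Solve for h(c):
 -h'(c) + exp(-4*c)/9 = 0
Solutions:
 h(c) = C1 - exp(-4*c)/36


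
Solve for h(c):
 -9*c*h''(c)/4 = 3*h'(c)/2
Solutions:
 h(c) = C1 + C2*c^(1/3)


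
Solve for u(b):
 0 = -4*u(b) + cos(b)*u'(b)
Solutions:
 u(b) = C1*(sin(b)^2 + 2*sin(b) + 1)/(sin(b)^2 - 2*sin(b) + 1)


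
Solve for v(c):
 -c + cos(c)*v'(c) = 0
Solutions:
 v(c) = C1 + Integral(c/cos(c), c)


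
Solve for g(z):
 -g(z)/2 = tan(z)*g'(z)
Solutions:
 g(z) = C1/sqrt(sin(z))


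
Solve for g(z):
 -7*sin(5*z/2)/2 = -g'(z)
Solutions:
 g(z) = C1 - 7*cos(5*z/2)/5


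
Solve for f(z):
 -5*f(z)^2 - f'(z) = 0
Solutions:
 f(z) = 1/(C1 + 5*z)


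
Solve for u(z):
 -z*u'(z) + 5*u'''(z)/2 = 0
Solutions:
 u(z) = C1 + Integral(C2*airyai(2^(1/3)*5^(2/3)*z/5) + C3*airybi(2^(1/3)*5^(2/3)*z/5), z)


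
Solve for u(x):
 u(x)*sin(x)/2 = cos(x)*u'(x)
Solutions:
 u(x) = C1/sqrt(cos(x))


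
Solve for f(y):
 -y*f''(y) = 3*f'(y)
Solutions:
 f(y) = C1 + C2/y^2


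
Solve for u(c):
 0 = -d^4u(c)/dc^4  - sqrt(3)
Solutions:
 u(c) = C1 + C2*c + C3*c^2 + C4*c^3 - sqrt(3)*c^4/24


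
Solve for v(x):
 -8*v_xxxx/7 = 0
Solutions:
 v(x) = C1 + C2*x + C3*x^2 + C4*x^3


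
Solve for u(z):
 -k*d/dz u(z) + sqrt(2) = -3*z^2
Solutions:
 u(z) = C1 + z^3/k + sqrt(2)*z/k


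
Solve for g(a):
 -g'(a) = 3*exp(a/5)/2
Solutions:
 g(a) = C1 - 15*exp(a/5)/2


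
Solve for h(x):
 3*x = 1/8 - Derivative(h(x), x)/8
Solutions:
 h(x) = C1 - 12*x^2 + x


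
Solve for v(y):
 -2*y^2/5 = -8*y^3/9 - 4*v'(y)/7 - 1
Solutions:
 v(y) = C1 - 7*y^4/18 + 7*y^3/30 - 7*y/4
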